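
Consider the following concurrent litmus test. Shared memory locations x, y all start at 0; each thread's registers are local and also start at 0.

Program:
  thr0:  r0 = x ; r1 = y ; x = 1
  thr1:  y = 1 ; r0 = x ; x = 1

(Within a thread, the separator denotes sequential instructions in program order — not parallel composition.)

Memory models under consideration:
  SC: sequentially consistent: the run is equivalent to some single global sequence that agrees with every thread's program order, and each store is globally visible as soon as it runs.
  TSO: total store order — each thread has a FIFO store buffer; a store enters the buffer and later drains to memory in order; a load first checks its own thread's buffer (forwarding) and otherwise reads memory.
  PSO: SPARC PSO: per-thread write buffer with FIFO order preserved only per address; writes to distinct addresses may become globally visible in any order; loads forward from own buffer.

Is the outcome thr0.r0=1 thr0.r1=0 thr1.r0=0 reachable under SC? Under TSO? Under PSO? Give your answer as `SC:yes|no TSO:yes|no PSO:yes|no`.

SC:no TSO:no PSO:yes

outcome vector order: (thr0.r0,thr0.r1,thr1.r0)
SC (5): 0/0/0 0/0/1 0/1/0 0/1/1 1/1/0
TSO (5): 0/0/0 0/0/1 0/1/0 0/1/1 1/1/0
PSO (6): 0/0/0 0/0/1 0/1/0 0/1/1 1/0/0 1/1/0
target 1/0/0 ∈ {PSO}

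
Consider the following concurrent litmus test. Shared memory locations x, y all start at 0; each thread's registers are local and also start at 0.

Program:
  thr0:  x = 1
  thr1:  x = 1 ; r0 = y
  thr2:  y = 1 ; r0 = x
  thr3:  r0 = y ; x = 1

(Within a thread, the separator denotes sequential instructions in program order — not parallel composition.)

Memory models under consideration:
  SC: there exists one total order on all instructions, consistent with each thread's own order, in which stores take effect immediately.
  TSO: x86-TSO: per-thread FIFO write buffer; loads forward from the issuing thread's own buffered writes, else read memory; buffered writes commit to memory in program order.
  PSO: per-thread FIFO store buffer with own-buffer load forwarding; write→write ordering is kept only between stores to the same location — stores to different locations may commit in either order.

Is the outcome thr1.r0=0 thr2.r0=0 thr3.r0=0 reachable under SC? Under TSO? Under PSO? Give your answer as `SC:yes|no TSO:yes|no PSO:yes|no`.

outcome vector order: (thr1.r0,thr2.r0,thr3.r0)
[SC] allowed = {010 011 100 101 110 111}
[TSO] allowed = {000 001 010 011 100 101 110 111}
[PSO] allowed = {000 001 010 011 100 101 110 111}
target 000 ∈ {TSO,PSO}

SC:no TSO:yes PSO:yes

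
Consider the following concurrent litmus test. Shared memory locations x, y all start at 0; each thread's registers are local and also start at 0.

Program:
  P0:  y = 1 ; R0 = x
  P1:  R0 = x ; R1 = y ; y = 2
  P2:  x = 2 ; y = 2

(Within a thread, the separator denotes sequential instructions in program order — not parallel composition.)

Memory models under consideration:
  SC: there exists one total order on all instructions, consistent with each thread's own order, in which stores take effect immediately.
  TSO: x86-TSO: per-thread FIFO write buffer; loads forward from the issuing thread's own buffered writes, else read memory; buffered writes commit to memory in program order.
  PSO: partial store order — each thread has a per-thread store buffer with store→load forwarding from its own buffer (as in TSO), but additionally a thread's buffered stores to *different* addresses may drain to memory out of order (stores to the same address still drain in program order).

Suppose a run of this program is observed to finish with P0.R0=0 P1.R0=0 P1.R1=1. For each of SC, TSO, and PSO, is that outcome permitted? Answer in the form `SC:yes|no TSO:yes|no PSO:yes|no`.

SC:yes TSO:yes PSO:yes

outcome vector order: (P0.R0,P1.R0,P1.R1)
under SC → 000; 001; 002; 021; 022; 200; 201; 202; 220; 221; 222
under TSO → 000; 001; 002; 020; 021; 022; 200; 201; 202; 220; 221; 222
under PSO → 000; 001; 002; 020; 021; 022; 200; 201; 202; 220; 221; 222
target 001 ∈ {SC,TSO,PSO}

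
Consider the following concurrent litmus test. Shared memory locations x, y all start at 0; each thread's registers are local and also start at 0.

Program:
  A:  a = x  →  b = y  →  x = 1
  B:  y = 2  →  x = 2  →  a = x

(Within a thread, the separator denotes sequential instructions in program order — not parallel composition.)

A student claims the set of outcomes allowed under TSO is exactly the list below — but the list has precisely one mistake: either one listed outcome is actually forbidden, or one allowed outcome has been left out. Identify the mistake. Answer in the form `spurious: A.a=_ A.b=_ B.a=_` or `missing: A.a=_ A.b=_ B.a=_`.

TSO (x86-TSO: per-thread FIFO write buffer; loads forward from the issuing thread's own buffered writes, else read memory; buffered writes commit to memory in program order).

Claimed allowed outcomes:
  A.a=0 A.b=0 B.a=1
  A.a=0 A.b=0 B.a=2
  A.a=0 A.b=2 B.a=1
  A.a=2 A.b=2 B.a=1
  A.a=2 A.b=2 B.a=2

outcome vector order: (A.a,A.b,B.a)
TSO (6): <0 0 1>; <0 0 2>; <0 2 1>; <0 2 2>; <2 2 1>; <2 2 2>
TSO∖claimed = {<0 2 2>}

missing: A.a=0 A.b=2 B.a=2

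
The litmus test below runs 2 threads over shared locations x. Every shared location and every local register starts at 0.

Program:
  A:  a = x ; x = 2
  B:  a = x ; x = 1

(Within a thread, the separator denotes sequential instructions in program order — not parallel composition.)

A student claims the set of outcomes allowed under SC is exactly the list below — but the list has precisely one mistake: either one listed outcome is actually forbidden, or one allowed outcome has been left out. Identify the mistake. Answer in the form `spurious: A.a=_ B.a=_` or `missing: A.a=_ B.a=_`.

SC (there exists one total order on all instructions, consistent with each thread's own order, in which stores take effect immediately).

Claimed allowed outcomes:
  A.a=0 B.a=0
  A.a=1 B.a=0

missing: A.a=0 B.a=2

outcome vector order: (A.a,B.a)
SC: 3 outcomes — {<0 0>; <0 2>; <1 0>}
SC∖claimed = {<0 2>}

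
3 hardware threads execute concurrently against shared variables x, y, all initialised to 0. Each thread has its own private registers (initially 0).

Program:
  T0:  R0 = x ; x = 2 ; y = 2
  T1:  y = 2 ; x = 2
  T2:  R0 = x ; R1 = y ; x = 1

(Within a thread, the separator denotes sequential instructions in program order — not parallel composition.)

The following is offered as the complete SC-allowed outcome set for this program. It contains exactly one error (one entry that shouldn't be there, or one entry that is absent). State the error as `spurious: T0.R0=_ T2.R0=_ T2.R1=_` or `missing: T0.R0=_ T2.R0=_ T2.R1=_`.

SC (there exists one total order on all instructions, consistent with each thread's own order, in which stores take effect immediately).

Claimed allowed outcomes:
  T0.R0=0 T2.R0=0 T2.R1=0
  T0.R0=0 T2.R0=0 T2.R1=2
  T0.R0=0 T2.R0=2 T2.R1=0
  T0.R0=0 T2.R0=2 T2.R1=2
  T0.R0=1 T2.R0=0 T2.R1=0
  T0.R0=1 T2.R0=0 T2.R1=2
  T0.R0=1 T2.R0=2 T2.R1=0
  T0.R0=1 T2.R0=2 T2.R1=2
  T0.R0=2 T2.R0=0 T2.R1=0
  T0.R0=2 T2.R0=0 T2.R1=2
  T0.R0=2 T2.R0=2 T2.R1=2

outcome vector order: (T0.R0,T2.R0,T2.R1)
SC (10): <0 0 0> <0 0 2> <0 2 0> <0 2 2> <1 0 0> <1 0 2> <1 2 2> <2 0 0> <2 0 2> <2 2 2>
claimed∖SC = {<1 2 0>}

spurious: T0.R0=1 T2.R0=2 T2.R1=0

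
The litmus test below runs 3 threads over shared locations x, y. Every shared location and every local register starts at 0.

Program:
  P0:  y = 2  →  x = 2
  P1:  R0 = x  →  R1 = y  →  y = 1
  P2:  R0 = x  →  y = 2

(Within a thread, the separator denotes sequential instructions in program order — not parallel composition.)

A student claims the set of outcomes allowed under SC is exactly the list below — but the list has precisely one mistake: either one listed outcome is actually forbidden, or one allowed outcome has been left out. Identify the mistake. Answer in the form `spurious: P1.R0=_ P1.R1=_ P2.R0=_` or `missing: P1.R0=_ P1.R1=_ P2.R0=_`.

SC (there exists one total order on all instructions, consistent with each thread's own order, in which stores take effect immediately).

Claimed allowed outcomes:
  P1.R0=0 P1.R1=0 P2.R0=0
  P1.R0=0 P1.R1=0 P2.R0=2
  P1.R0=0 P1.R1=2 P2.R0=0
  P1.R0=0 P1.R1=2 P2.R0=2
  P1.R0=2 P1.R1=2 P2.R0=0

outcome vector order: (P1.R0,P1.R1,P2.R0)
[SC] allowed = {<0 0 0>, <0 0 2>, <0 2 0>, <0 2 2>, <2 2 0>, <2 2 2>}
SC∖claimed = {<2 2 2>}

missing: P1.R0=2 P1.R1=2 P2.R0=2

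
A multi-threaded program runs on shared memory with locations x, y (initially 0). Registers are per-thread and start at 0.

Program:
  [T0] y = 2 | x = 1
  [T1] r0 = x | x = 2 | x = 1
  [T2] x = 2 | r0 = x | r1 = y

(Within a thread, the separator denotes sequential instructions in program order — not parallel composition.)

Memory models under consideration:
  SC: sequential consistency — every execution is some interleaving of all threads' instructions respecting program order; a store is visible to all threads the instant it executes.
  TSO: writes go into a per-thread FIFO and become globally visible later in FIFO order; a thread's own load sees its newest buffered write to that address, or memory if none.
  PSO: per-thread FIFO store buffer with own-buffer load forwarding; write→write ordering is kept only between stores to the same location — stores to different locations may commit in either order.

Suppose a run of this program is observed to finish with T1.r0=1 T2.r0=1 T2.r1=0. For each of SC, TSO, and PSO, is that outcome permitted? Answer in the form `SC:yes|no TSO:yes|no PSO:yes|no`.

outcome vector order: (T1.r0,T2.r0,T2.r1)
under SC → <0 1 0>; <0 1 2>; <0 2 0>; <0 2 2>; <1 1 2>; <1 2 0>; <1 2 2>; <2 1 0>; <2 1 2>; <2 2 0>; <2 2 2>
under TSO → <0 1 0>; <0 1 2>; <0 2 0>; <0 2 2>; <1 1 2>; <1 2 0>; <1 2 2>; <2 1 0>; <2 1 2>; <2 2 0>; <2 2 2>
under PSO → <0 1 0>; <0 1 2>; <0 2 0>; <0 2 2>; <1 1 0>; <1 1 2>; <1 2 0>; <1 2 2>; <2 1 0>; <2 1 2>; <2 2 0>; <2 2 2>
target <1 1 0> ∈ {PSO}

SC:no TSO:no PSO:yes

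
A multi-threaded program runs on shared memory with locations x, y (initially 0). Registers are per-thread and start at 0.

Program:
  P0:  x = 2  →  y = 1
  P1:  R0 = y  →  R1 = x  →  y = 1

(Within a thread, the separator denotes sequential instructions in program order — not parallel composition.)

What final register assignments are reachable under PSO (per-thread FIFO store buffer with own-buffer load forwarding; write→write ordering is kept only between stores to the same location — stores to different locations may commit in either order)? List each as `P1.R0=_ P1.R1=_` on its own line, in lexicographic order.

P1.R0=0 P1.R1=0
P1.R0=0 P1.R1=2
P1.R0=1 P1.R1=0
P1.R0=1 P1.R1=2

outcome vector order: (P1.R0,P1.R1)
|PSO outcomes| = 4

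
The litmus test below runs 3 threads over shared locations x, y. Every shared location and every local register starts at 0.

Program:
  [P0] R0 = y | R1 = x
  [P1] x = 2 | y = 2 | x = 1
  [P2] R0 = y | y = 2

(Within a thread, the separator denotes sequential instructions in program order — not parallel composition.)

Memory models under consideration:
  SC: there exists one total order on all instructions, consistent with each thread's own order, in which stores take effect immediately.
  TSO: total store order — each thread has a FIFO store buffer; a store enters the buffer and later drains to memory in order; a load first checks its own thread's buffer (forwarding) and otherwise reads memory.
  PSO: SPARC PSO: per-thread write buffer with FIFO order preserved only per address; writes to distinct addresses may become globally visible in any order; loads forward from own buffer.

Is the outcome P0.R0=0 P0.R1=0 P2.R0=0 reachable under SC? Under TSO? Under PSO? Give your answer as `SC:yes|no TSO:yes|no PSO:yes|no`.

outcome vector order: (P0.R0,P0.R1,P2.R0)
under SC → 000; 002; 010; 012; 020; 022; 200; 210; 212; 220; 222
under TSO → 000; 002; 010; 012; 020; 022; 200; 210; 212; 220; 222
under PSO → 000; 002; 010; 012; 020; 022; 200; 202; 210; 212; 220; 222
target 000 ∈ {SC,TSO,PSO}

SC:yes TSO:yes PSO:yes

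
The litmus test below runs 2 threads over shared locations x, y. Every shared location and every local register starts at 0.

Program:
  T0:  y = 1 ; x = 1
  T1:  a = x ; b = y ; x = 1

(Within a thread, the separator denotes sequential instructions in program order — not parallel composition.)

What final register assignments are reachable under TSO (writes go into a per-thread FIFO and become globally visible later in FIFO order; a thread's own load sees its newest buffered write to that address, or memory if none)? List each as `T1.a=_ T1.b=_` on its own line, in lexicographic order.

T1.a=0 T1.b=0
T1.a=0 T1.b=1
T1.a=1 T1.b=1

outcome vector order: (T1.a,T1.b)
|TSO outcomes| = 3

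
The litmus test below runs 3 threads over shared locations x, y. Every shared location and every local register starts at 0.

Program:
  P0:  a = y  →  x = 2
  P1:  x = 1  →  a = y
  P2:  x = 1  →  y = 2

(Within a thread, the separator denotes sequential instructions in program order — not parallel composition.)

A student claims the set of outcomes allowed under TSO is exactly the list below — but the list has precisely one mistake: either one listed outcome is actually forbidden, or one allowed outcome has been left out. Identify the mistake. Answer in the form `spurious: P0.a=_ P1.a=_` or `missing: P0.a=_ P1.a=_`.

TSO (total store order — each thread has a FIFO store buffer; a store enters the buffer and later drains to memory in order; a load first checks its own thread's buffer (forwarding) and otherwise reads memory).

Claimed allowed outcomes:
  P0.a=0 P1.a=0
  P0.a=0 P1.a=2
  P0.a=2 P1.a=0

outcome vector order: (P0.a,P1.a)
under TSO → (0,0); (0,2); (2,0); (2,2)
TSO∖claimed = {(2,2)}

missing: P0.a=2 P1.a=2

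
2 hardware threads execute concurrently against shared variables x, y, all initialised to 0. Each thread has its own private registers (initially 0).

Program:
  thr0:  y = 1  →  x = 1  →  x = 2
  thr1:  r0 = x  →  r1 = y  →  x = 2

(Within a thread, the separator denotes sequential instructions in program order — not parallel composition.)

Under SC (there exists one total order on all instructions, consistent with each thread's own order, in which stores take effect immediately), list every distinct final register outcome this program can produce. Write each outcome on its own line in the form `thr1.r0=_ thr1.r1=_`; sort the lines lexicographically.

thr1.r0=0 thr1.r1=0
thr1.r0=0 thr1.r1=1
thr1.r0=1 thr1.r1=1
thr1.r0=2 thr1.r1=1

outcome vector order: (thr1.r0,thr1.r1)
|SC outcomes| = 4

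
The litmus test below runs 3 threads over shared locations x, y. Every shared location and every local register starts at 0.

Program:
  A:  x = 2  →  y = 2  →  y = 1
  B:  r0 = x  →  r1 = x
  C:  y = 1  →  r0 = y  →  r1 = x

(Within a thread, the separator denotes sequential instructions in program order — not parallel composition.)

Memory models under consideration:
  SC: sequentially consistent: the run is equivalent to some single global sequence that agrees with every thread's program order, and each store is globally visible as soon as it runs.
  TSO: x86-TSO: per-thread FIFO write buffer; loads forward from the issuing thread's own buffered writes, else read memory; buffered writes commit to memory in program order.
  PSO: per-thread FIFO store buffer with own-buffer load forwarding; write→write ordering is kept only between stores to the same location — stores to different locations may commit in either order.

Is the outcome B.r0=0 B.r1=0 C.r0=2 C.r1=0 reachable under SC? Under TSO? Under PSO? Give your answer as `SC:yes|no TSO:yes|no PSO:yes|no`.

outcome vector order: (B.r0,B.r1,C.r0,C.r1)
[SC] allowed = {0010, 0012, 0022, 0210, 0212, 0222, 2210, 2212, 2222}
[TSO] allowed = {0010, 0012, 0022, 0210, 0212, 0222, 2210, 2212, 2222}
[PSO] allowed = {0010, 0012, 0020, 0022, 0210, 0212, 0220, 0222, 2210, 2212, 2220, 2222}
target 0020 ∈ {PSO}

SC:no TSO:no PSO:yes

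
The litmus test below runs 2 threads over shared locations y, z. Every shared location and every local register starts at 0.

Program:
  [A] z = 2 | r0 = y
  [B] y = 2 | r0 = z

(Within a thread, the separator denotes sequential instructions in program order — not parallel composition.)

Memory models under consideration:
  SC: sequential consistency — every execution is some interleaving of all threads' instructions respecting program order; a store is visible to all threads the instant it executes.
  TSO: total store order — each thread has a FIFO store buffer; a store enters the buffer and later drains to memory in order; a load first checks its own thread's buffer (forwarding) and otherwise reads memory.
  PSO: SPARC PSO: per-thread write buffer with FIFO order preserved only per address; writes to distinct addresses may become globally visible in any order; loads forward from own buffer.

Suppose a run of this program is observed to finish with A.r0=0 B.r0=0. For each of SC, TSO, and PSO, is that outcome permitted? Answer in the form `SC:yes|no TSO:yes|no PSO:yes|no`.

outcome vector order: (A.r0,B.r0)
[SC] allowed = {0/2 2/0 2/2}
[TSO] allowed = {0/0 0/2 2/0 2/2}
[PSO] allowed = {0/0 0/2 2/0 2/2}
target 0/0 ∈ {TSO,PSO}

SC:no TSO:yes PSO:yes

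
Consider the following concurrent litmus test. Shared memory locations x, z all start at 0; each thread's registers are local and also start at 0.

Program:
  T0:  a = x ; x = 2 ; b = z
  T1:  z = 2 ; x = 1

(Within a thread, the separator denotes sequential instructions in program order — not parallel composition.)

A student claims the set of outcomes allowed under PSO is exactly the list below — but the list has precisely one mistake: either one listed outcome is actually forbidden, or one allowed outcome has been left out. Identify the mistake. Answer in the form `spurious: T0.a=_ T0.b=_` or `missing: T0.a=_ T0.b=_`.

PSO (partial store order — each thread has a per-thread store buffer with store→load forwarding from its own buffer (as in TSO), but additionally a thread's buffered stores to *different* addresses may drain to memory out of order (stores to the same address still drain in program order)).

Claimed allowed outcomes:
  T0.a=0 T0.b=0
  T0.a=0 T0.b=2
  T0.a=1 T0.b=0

missing: T0.a=1 T0.b=2

outcome vector order: (T0.a,T0.b)
[PSO] allowed = {00; 02; 10; 12}
PSO∖claimed = {12}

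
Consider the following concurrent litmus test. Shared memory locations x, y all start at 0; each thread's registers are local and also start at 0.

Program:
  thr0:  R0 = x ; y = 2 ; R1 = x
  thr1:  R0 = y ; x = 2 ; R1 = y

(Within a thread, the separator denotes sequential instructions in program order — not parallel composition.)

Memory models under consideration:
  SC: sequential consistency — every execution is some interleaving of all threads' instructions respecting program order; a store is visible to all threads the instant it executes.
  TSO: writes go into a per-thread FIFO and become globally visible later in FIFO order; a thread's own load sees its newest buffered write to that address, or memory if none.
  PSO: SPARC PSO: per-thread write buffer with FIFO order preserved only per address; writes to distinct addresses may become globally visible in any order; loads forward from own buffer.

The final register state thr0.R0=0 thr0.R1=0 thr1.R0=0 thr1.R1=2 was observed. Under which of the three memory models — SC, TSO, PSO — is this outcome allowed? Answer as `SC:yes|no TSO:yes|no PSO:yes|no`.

SC:yes TSO:yes PSO:yes

outcome vector order: (thr0.R0,thr0.R1,thr1.R0,thr1.R1)
[SC] allowed = {<0 0 0 2> <0 0 2 2> <0 2 0 0> <0 2 0 2> <0 2 2 2> <2 2 0 0> <2 2 0 2>}
[TSO] allowed = {<0 0 0 0> <0 0 0 2> <0 0 2 2> <0 2 0 0> <0 2 0 2> <0 2 2 2> <2 2 0 0> <2 2 0 2>}
[PSO] allowed = {<0 0 0 0> <0 0 0 2> <0 0 2 2> <0 2 0 0> <0 2 0 2> <0 2 2 2> <2 2 0 0> <2 2 0 2>}
target <0 0 0 2> ∈ {SC,TSO,PSO}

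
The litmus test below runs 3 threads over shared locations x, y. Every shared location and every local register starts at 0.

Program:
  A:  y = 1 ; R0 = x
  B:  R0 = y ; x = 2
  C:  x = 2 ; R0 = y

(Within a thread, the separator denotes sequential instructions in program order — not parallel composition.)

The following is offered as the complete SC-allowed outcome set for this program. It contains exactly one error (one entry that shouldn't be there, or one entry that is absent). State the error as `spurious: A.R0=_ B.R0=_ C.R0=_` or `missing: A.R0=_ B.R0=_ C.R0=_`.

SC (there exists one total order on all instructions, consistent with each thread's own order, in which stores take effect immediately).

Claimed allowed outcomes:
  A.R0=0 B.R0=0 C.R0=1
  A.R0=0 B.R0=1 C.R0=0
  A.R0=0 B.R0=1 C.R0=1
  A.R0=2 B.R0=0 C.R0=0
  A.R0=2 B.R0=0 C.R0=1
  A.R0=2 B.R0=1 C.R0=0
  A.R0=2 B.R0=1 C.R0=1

outcome vector order: (A.R0,B.R0,C.R0)
SC (6): 0/0/1 0/1/1 2/0/0 2/0/1 2/1/0 2/1/1
claimed∖SC = {0/1/0}

spurious: A.R0=0 B.R0=1 C.R0=0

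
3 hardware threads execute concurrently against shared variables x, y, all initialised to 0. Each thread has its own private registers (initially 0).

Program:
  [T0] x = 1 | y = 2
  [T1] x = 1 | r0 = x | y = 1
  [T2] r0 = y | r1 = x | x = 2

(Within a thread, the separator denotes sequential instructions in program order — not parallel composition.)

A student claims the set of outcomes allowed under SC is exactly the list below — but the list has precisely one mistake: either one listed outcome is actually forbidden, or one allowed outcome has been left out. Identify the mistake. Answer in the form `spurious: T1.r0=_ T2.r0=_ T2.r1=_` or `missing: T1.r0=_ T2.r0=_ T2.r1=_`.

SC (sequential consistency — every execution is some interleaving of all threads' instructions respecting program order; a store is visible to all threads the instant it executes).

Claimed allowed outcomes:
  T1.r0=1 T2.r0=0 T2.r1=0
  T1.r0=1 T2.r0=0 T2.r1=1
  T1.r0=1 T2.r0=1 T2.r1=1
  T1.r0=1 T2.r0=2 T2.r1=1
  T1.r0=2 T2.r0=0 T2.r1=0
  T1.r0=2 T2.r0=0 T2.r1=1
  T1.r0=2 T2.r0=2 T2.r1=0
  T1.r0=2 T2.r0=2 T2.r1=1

spurious: T1.r0=2 T2.r0=2 T2.r1=0

outcome vector order: (T1.r0,T2.r0,T2.r1)
[SC] allowed = {(1,0,0), (1,0,1), (1,1,1), (1,2,1), (2,0,0), (2,0,1), (2,2,1)}
claimed∖SC = {(2,2,0)}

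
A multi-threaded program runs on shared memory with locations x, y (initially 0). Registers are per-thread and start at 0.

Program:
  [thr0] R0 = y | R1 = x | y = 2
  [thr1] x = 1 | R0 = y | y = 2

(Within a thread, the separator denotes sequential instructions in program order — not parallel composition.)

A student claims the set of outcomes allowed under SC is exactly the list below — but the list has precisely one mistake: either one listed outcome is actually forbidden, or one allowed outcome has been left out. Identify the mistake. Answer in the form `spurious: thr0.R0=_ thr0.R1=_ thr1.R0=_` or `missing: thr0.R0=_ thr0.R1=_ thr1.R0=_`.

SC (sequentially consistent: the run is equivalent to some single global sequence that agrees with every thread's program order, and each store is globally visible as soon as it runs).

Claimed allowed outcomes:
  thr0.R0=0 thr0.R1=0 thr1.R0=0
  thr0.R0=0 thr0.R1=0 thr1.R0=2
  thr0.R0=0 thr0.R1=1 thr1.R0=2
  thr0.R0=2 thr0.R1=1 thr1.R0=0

outcome vector order: (thr0.R0,thr0.R1,thr1.R0)
SC: 5 outcomes — {0/0/0; 0/0/2; 0/1/0; 0/1/2; 2/1/0}
SC∖claimed = {0/1/0}

missing: thr0.R0=0 thr0.R1=1 thr1.R0=0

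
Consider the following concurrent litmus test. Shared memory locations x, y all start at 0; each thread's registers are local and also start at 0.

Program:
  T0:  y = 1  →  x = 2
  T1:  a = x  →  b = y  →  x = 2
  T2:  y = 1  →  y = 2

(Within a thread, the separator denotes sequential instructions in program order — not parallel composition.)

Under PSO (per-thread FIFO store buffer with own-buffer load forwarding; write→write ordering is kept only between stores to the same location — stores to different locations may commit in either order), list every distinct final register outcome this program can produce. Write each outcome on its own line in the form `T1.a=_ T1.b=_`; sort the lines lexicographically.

T1.a=0 T1.b=0
T1.a=0 T1.b=1
T1.a=0 T1.b=2
T1.a=2 T1.b=0
T1.a=2 T1.b=1
T1.a=2 T1.b=2

outcome vector order: (T1.a,T1.b)
|PSO outcomes| = 6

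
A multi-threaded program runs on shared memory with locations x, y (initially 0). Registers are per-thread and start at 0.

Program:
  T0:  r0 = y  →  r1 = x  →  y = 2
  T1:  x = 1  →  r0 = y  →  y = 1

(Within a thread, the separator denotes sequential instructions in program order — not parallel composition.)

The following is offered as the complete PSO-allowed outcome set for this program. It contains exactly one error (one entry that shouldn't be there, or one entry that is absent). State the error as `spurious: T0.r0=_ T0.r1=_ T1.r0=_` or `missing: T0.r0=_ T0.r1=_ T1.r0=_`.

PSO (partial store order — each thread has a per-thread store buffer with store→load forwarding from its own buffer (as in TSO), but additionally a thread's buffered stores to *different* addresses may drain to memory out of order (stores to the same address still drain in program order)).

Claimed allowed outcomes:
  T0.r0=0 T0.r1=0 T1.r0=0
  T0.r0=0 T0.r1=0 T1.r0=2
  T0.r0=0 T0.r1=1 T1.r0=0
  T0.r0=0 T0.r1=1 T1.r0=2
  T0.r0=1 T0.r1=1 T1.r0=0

outcome vector order: (T0.r0,T0.r1,T1.r0)
under PSO → (0,0,0), (0,0,2), (0,1,0), (0,1,2), (1,0,0), (1,1,0)
PSO∖claimed = {(1,0,0)}

missing: T0.r0=1 T0.r1=0 T1.r0=0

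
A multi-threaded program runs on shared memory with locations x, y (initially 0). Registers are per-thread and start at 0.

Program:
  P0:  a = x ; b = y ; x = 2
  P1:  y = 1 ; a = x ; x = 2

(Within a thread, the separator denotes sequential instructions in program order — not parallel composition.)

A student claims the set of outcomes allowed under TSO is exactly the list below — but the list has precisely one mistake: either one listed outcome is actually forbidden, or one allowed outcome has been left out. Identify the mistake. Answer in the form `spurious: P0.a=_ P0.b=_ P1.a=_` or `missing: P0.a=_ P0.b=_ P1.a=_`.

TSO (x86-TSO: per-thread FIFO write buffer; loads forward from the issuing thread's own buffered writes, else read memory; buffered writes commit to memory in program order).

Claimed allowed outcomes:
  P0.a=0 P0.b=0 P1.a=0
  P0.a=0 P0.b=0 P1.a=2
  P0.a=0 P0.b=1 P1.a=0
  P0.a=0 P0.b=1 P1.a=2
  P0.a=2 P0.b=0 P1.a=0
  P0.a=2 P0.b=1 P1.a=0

spurious: P0.a=2 P0.b=0 P1.a=0

outcome vector order: (P0.a,P0.b,P1.a)
TSO: 5 outcomes — {0/0/0, 0/0/2, 0/1/0, 0/1/2, 2/1/0}
claimed∖TSO = {2/0/0}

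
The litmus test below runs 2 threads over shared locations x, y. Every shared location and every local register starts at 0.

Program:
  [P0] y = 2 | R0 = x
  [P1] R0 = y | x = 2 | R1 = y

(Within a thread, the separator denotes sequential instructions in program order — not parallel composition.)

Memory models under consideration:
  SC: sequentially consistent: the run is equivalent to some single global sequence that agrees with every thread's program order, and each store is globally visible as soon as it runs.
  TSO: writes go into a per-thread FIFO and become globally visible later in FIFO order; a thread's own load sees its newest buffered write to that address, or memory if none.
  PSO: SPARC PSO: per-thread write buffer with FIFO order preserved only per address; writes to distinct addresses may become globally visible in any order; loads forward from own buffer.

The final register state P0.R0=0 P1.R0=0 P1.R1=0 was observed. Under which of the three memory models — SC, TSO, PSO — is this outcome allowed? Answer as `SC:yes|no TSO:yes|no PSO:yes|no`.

SC:no TSO:yes PSO:yes

outcome vector order: (P0.R0,P1.R0,P1.R1)
SC: 5 outcomes — {<0 0 2>; <0 2 2>; <2 0 0>; <2 0 2>; <2 2 2>}
TSO: 6 outcomes — {<0 0 0>; <0 0 2>; <0 2 2>; <2 0 0>; <2 0 2>; <2 2 2>}
PSO: 6 outcomes — {<0 0 0>; <0 0 2>; <0 2 2>; <2 0 0>; <2 0 2>; <2 2 2>}
target <0 0 0> ∈ {TSO,PSO}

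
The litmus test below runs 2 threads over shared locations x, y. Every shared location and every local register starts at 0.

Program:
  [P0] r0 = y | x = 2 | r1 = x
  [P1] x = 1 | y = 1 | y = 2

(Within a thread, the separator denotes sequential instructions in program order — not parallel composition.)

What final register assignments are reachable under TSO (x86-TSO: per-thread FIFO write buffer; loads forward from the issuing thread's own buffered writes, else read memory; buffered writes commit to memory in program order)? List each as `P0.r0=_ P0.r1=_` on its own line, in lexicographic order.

P0.r0=0 P0.r1=1
P0.r0=0 P0.r1=2
P0.r0=1 P0.r1=2
P0.r0=2 P0.r1=2

outcome vector order: (P0.r0,P0.r1)
|TSO outcomes| = 4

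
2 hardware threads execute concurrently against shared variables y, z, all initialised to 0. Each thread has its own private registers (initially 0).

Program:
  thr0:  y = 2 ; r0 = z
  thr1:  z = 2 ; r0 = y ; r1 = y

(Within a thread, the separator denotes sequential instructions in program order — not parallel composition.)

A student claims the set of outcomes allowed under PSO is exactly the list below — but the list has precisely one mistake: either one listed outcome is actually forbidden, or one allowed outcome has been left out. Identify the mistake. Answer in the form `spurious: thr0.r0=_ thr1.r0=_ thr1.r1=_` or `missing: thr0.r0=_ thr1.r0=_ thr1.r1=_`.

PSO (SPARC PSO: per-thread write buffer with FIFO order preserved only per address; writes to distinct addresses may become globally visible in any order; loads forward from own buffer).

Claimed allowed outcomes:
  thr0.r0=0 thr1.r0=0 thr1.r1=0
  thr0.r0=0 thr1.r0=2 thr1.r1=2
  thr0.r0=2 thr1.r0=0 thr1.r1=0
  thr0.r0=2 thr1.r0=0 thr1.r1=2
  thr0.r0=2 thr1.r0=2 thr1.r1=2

outcome vector order: (thr0.r0,thr1.r0,thr1.r1)
PSO: 6 outcomes — {000 002 022 200 202 222}
PSO∖claimed = {002}

missing: thr0.r0=0 thr1.r0=0 thr1.r1=2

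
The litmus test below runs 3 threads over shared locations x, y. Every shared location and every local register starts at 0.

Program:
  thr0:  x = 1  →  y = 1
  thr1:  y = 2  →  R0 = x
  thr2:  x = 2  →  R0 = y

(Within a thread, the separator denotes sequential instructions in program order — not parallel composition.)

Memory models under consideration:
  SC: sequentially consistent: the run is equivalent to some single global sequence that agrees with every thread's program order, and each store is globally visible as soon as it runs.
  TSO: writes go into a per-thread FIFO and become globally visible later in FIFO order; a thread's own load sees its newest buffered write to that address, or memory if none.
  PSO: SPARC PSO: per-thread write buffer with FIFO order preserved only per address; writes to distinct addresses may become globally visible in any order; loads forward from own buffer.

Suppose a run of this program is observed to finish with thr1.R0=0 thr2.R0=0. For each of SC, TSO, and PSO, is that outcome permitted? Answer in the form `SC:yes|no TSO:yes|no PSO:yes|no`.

SC:no TSO:yes PSO:yes

outcome vector order: (thr1.R0,thr2.R0)
SC: 8 outcomes — {01; 02; 10; 11; 12; 20; 21; 22}
TSO: 9 outcomes — {00; 01; 02; 10; 11; 12; 20; 21; 22}
PSO: 9 outcomes — {00; 01; 02; 10; 11; 12; 20; 21; 22}
target 00 ∈ {TSO,PSO}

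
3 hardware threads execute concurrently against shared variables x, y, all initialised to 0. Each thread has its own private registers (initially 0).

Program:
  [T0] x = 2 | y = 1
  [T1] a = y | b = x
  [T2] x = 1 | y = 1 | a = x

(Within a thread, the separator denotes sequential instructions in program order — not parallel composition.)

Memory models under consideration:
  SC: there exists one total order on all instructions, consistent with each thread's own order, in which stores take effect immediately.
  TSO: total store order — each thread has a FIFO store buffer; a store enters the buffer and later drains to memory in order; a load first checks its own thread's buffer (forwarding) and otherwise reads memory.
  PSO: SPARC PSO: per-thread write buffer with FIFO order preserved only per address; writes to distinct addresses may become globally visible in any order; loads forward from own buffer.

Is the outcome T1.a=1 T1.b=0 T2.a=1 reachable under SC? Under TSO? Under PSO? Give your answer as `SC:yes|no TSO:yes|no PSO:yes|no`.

outcome vector order: (T1.a,T1.b,T2.a)
[SC] allowed = {(0,0,1) (0,0,2) (0,1,1) (0,1,2) (0,2,1) (0,2,2) (1,1,1) (1,1,2) (1,2,1) (1,2,2)}
[TSO] allowed = {(0,0,1) (0,0,2) (0,1,1) (0,1,2) (0,2,1) (0,2,2) (1,1,1) (1,1,2) (1,2,1) (1,2,2)}
[PSO] allowed = {(0,0,1) (0,0,2) (0,1,1) (0,1,2) (0,2,1) (0,2,2) (1,0,1) (1,0,2) (1,1,1) (1,1,2) (1,2,1) (1,2,2)}
target (1,0,1) ∈ {PSO}

SC:no TSO:no PSO:yes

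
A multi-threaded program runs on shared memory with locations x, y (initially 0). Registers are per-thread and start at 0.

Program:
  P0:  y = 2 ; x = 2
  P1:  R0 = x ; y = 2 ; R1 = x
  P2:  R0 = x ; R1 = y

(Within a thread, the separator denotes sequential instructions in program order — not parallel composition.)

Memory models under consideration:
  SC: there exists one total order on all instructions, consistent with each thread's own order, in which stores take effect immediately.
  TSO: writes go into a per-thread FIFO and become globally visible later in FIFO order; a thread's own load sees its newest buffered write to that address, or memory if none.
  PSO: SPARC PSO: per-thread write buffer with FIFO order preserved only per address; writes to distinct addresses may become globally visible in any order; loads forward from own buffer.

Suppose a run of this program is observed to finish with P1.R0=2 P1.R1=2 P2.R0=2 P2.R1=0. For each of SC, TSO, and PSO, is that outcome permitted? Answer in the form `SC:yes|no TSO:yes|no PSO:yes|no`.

SC:no TSO:no PSO:yes

outcome vector order: (P1.R0,P1.R1,P2.R0,P2.R1)
SC (9): <0 0 0 0> <0 0 0 2> <0 0 2 2> <0 2 0 0> <0 2 0 2> <0 2 2 2> <2 2 0 0> <2 2 0 2> <2 2 2 2>
TSO (9): <0 0 0 0> <0 0 0 2> <0 0 2 2> <0 2 0 0> <0 2 0 2> <0 2 2 2> <2 2 0 0> <2 2 0 2> <2 2 2 2>
PSO (12): <0 0 0 0> <0 0 0 2> <0 0 2 0> <0 0 2 2> <0 2 0 0> <0 2 0 2> <0 2 2 0> <0 2 2 2> <2 2 0 0> <2 2 0 2> <2 2 2 0> <2 2 2 2>
target <2 2 2 0> ∈ {PSO}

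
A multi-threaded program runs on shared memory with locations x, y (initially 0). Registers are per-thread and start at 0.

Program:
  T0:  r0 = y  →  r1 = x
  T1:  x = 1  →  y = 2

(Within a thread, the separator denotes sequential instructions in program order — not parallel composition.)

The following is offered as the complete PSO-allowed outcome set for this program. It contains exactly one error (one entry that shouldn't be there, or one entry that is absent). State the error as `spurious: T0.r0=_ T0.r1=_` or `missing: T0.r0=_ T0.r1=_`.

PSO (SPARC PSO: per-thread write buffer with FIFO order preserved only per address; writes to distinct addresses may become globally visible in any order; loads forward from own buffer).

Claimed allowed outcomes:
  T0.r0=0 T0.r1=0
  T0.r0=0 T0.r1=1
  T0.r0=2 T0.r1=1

outcome vector order: (T0.r0,T0.r1)
PSO: 4 outcomes — {00 01 20 21}
PSO∖claimed = {20}

missing: T0.r0=2 T0.r1=0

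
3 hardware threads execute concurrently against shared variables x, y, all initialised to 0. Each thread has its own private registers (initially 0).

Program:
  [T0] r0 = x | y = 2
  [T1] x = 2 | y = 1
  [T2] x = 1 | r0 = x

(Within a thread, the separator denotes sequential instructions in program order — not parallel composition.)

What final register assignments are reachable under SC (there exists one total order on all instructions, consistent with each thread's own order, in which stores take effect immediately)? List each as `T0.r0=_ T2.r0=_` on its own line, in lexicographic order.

T0.r0=0 T2.r0=1
T0.r0=0 T2.r0=2
T0.r0=1 T2.r0=1
T0.r0=1 T2.r0=2
T0.r0=2 T2.r0=1
T0.r0=2 T2.r0=2

outcome vector order: (T0.r0,T2.r0)
|SC outcomes| = 6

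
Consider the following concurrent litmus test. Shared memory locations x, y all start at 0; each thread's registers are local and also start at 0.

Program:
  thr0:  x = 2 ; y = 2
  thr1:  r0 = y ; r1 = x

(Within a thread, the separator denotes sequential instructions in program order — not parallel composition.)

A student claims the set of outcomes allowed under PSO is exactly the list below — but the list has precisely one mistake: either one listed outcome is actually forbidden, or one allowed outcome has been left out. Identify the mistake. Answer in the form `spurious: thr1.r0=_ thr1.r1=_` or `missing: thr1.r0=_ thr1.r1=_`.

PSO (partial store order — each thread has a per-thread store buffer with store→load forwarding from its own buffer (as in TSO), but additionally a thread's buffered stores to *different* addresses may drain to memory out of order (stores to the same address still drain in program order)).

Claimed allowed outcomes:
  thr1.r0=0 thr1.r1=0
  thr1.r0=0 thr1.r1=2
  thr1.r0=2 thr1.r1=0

missing: thr1.r0=2 thr1.r1=2

outcome vector order: (thr1.r0,thr1.r1)
[PSO] allowed = {00, 02, 20, 22}
PSO∖claimed = {22}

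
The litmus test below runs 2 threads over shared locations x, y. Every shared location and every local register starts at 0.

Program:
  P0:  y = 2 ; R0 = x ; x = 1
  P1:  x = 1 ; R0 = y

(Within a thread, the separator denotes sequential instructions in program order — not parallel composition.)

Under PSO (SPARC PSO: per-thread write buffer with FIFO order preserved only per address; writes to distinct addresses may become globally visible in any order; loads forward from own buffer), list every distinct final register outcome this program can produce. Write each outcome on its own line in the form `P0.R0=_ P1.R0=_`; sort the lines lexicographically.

P0.R0=0 P1.R0=0
P0.R0=0 P1.R0=2
P0.R0=1 P1.R0=0
P0.R0=1 P1.R0=2

outcome vector order: (P0.R0,P1.R0)
|PSO outcomes| = 4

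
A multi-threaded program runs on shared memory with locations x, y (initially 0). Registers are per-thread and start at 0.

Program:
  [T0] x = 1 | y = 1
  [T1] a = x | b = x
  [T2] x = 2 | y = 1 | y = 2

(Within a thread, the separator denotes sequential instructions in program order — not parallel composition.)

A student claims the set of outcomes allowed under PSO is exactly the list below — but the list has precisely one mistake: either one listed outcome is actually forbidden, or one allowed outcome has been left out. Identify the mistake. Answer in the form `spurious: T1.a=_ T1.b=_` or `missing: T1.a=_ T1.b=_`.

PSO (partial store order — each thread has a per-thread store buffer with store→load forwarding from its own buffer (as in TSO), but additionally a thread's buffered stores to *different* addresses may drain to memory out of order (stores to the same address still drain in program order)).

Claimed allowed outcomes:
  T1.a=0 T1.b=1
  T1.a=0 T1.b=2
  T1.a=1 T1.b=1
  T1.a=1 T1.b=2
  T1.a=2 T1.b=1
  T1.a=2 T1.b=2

missing: T1.a=0 T1.b=0

outcome vector order: (T1.a,T1.b)
[PSO] allowed = {<0 0> <0 1> <0 2> <1 1> <1 2> <2 1> <2 2>}
PSO∖claimed = {<0 0>}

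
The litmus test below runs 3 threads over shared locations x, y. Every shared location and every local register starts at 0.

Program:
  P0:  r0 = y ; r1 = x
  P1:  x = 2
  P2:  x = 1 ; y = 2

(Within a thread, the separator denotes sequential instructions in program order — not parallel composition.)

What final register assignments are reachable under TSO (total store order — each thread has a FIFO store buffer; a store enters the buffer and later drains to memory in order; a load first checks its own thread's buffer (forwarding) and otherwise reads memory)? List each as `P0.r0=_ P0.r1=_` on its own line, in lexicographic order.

P0.r0=0 P0.r1=0
P0.r0=0 P0.r1=1
P0.r0=0 P0.r1=2
P0.r0=2 P0.r1=1
P0.r0=2 P0.r1=2

outcome vector order: (P0.r0,P0.r1)
|TSO outcomes| = 5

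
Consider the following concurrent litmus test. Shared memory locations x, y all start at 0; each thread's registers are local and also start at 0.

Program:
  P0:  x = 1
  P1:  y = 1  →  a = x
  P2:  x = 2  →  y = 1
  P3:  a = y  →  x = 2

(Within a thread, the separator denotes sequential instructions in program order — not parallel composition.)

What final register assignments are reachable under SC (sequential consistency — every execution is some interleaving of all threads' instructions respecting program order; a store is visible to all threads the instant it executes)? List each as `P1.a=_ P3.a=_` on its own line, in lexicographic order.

outcome vector order: (P1.a,P3.a)
|SC outcomes| = 6

P1.a=0 P3.a=0
P1.a=0 P3.a=1
P1.a=1 P3.a=0
P1.a=1 P3.a=1
P1.a=2 P3.a=0
P1.a=2 P3.a=1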